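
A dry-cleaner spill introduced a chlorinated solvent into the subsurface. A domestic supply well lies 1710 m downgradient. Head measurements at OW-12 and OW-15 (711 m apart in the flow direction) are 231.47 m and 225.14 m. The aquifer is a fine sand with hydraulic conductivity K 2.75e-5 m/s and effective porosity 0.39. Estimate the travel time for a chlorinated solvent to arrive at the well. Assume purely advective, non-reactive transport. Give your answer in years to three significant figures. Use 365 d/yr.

86.4 years

Hydraulic gradient i = (231.47 − 225.14) / 711 = 6.33 / 711 = 0.008903
K = 2.75e-5 m/s × 86400 s/d = 2.376 m/d
Specific discharge q = 2.376 × 0.008903 = 0.02115 m/d
Average linear velocity = 0.02115 / 0.39 = 0.05424 m/d
t = L / v = 1710 / 0.05424 = 31530 d
   = 31530 / 365 = 86.4 yr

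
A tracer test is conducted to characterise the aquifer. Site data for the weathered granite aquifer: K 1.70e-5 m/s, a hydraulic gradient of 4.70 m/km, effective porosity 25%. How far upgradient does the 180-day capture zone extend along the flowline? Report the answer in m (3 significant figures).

K = 1.70e-5 m/s × 86400 s/d = 1.469 m/d
Specific discharge q = 1.469 × 0.0047 = 0.006903 m/d
Seepage velocity v = q / n = 0.006903 / 0.25 = 0.02761 m/d
L = v × T = 0.02761 × 180 = 4.970 m

4.97 m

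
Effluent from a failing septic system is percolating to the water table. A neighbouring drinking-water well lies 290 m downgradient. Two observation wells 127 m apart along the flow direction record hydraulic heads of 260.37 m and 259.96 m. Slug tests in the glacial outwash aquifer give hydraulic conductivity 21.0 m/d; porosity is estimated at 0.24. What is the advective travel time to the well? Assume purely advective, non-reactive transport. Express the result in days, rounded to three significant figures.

1030 days

Hydraulic gradient i = (260.37 − 259.96) / 127 = 0.41 / 127 = 0.003228
q = Ki = 21.0 × 0.003228 = 0.06780 m/d
Seepage velocity v = q / n = 0.06780 / 0.24 = 0.2825 m/d
t = L / v = 290 / 0.2825 = 1027 d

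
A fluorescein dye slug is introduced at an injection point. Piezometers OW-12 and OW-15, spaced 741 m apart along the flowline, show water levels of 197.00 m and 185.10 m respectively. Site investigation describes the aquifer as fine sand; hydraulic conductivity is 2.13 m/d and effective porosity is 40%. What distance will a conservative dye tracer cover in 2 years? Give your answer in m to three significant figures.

62.4 m

Hydraulic gradient i = (197.00 − 185.10) / 741 = 11.90 / 741 = 0.01606
Specific discharge q = 2.13 × 0.01606 = 0.03421 m/d
Seepage velocity v = q / n = 0.03421 / 0.40 = 0.08552 m/d
T = 2 yr × 365 = 730 d
L = v × T = 0.08552 × 730 = 62.43 m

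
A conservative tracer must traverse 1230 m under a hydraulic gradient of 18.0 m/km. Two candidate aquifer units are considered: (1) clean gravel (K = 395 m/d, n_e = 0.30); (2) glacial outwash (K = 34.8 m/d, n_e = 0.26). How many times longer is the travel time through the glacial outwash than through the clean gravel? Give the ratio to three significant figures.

Unit 1 (clean gravel): v = 395×0.018/0.30 = 23.70 m/d, t = 1230/23.70 = 51.90 d
Unit 2 (glacial outwash): v = 34.8×0.018/0.26 = 2.409 m/d, t = 1230/2.409 = 510.5 d
t(glacial outwash) / t(clean gravel) = 510.5/51.90 = 9.84

9.84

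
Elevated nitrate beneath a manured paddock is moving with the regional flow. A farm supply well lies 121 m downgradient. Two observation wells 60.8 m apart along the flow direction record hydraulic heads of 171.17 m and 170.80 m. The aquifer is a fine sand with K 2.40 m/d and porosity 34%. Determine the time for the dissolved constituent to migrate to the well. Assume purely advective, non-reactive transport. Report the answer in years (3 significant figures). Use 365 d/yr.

7.72 years

Hydraulic gradient i = (171.17 − 170.80) / 60.8 = 0.37 / 60.8 = 0.006086
q = Ki = 2.40 × 0.006086 = 0.01461 m/d
Average linear velocity = 0.01461 / 0.34 = 0.04296 m/d
t = L / v = 121 / 0.04296 = 2817 d
   = 2817 / 365 = 7.72 yr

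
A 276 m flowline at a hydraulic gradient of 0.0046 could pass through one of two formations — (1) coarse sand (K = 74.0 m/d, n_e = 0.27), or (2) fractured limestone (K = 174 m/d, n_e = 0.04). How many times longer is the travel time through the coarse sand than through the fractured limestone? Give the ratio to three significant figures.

Unit 1 (coarse sand): v = 74.0×0.0046/0.27 = 1.261 m/d, t = 276/1.261 = 218.9 d
Unit 2 (fractured limestone): v = 174×0.0046/0.04 = 20.01 m/d, t = 276/20.01 = 13.79 d
t(coarse sand) / t(fractured limestone) = 218.9/13.79 = 15.9

15.9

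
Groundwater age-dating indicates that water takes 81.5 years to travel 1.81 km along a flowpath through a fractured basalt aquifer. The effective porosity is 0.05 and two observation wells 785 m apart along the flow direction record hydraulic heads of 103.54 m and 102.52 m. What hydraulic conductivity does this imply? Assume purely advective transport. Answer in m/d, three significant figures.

2.34 m/d

Hydraulic gradient i = (103.54 − 102.52) / 785 = 1.02 / 785 = 0.001299
t = 81.5 years = 29750 d
L = 1.81 km = 1810 m
v = L / t = 1810 / 29750 = 0.06085 m/d
K = v · n / i = 0.06085 × 0.05 / 0.001299 = 2.34 m/d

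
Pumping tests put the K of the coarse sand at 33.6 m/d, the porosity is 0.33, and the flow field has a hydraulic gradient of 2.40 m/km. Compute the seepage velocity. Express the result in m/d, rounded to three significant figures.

0.244 m/d

q = Ki = 33.6 × 0.0024 = 0.08064 m/d
v_s = q/n_e = 0.08064/0.33 = 0.2444 m/d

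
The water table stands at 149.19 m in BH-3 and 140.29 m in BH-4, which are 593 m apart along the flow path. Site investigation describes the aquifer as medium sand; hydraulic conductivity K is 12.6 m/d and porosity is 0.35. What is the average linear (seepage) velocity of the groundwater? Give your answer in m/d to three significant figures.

0.540 m/d

Hydraulic gradient i = (149.19 − 140.29) / 593 = 8.90 / 593 = 0.01501
Darcy flux q = K·i = 12.6 × 0.01501 = 0.1891 m/d
v = Ki/n = 12.6·0.01501/0.35 = 0.5403 m/d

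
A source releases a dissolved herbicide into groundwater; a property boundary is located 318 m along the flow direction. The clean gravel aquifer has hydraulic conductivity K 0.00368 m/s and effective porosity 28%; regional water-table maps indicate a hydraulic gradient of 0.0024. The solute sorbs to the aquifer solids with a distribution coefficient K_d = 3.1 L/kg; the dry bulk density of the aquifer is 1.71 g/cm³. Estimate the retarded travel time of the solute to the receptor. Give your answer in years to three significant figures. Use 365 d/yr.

K = 0.00368 m/s × 86400 s/d = 318.0 m/d
Specific discharge q = 318.0 × 0.0024 = 0.7631 m/d
Seepage velocity v = q / n = 0.7631 / 0.28 = 2.725 m/d
Retardation R = 1 + ρ_b·K_d/n = 1 + 1.71×3.1/0.28 = 19.93
Contaminant velocity v_c = v/R = 2.725/19.93 = 0.1367 m/d
t = L/v_c = 318/0.1367 = 2326 d
   = 2326/365 = 6.37 yr

6.37 years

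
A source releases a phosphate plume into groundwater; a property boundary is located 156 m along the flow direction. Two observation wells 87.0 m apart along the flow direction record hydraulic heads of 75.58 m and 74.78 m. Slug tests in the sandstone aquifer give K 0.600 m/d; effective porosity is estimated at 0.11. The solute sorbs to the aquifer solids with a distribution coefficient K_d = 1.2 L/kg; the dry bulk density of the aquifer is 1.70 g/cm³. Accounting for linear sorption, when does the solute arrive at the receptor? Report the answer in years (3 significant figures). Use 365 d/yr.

167 years

Hydraulic gradient i = (75.58 − 74.78) / 87.0 = 0.80 / 87.0 = 0.009195
Specific discharge q = 0.600 × 0.009195 = 0.005517 m/d
Average linear velocity = 0.005517 / 0.11 = 0.05016 m/d
Retardation R = 1 + ρ_b·K_d/n = 1 + 1.70×1.2/0.11 = 19.55
Contaminant velocity v_c = v/R = 0.05016/19.55 = 0.002566 m/d
t = L/v_c = 156/0.002566 = 60790 d
   = 60790/365 = 167 yr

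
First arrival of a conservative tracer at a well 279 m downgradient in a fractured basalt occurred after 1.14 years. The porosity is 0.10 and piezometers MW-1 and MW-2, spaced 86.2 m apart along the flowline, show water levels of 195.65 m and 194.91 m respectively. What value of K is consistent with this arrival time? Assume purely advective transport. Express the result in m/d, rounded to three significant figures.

7.81 m/d

Hydraulic gradient i = (195.65 − 194.91) / 86.2 = 0.74 / 86.2 = 0.008585
t = 1.14 years = 416.1 d
v = L / t = 279 / 416.1 = 0.6705 m/d
K = v · n / i = 0.6705 × 0.10 / 0.008585 = 7.81 m/d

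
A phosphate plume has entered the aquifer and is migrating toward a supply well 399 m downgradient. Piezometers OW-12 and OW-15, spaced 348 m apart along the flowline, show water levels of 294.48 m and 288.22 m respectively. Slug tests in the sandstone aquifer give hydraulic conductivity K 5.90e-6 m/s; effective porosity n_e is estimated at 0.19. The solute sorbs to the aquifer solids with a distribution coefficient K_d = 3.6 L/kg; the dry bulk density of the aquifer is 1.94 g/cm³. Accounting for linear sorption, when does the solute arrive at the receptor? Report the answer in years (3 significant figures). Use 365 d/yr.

855 years

Hydraulic gradient i = (294.48 − 288.22) / 348 = 6.26 / 348 = 0.01799
K = 5.90e-6 m/s × 86400 s/d = 0.5098 m/d
Darcy flux q = K·i = 0.5098 × 0.01799 = 0.009170 m/d
Average linear velocity = 0.009170 / 0.19 = 0.04826 m/d
Retardation R = 1 + ρ_b·K_d/n = 1 + 1.94×3.6/0.19 = 37.76
Contaminant velocity v_c = v/R = 0.04826/37.76 = 0.001278 m/d
t = L/v_c = 399/0.001278 = 312200 d
   = 312200/365 = 855 yr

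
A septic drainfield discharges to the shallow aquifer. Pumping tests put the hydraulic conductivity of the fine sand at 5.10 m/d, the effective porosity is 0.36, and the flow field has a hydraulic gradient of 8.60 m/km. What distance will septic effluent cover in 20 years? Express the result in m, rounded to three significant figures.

Specific discharge q = 5.10 × 0.0086 = 0.04386 m/d
v_s = q/n_e = 0.04386/0.36 = 0.1218 m/d
T = 20 yr × 365 = 7300 d
L = v × T = 0.1218 × 7300 = 889.4 m

889 m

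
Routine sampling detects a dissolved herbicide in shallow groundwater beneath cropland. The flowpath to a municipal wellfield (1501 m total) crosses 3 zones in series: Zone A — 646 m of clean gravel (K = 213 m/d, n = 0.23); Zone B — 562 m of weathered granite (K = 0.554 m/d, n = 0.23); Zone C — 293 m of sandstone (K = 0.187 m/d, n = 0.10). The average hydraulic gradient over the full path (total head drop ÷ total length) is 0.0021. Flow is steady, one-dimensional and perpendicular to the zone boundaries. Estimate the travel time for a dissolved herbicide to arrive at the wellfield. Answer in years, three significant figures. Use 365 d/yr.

690 years

Continuity: the same q passes through each zone, so ΔH = q·Σ(L_j/K_j) — the zones act as resistances in series.
Σ(L/K) = 646/213 + 562/0.554 + 293/0.187 = 3.033 + 1014 + 1567 = 2584 d
K_eq = L_total / Σ(L/K) = 1501 / 2584 = 0.5808 m/d
q = K_eq · i = 0.5808 × 0.0021 = 0.001220 m/d (same in every zone)
Zone A: v = q/n = 0.001220/0.23 = 0.005303 m/d → t_A = 646/0.005303 = 121800 d
Zone B: v = q/n = 0.001220/0.23 = 0.005303 m/d → t_B = 562/0.005303 = 106000 d
Zone C: v = q/n = 0.001220/0.10 = 0.01220 m/d → t_C = 293/0.01220 = 24020 d
Total t = 121800 + 106000 + 24020 = 251800 d
   = 251800 / 365 = 690 yr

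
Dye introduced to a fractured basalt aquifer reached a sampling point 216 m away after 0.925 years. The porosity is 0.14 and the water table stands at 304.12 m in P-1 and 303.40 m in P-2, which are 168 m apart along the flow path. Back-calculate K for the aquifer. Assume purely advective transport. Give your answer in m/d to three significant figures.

20.9 m/d

Hydraulic gradient i = (304.12 − 303.40) / 168 = 0.72 / 168 = 0.004286
t = 0.925 years = 337.6 d
v = L / t = 216 / 337.6 = 0.6398 m/d
K = v · n / i = 0.6398 × 0.14 / 0.004286 = 20.9 m/d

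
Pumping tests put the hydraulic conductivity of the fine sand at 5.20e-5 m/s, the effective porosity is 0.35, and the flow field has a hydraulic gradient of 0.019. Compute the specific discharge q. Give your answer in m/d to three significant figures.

0.0854 m/d

K = 5.20e-5 m/s × 86400 s/d = 4.493 m/d
Specific discharge q = 4.493 × 0.019 = 0.08536 m/d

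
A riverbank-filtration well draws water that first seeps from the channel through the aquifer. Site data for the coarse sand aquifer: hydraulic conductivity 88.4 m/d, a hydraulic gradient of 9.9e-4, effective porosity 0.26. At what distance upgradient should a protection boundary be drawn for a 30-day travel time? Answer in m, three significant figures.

10.1 m

Specific discharge q = 88.4 × 9.9e-4 = 0.08752 m/d
v_s = q/n_e = 0.08752/0.26 = 0.3366 m/d
L = v × T = 0.3366 × 30 = 10.10 m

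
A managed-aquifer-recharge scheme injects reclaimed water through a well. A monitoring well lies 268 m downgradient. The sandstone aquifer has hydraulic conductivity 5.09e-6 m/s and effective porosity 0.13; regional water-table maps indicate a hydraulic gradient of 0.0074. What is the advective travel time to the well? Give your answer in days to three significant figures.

10700 days

K = 5.09e-6 m/s × 86400 s/d = 0.4398 m/d
Darcy flux q = K·i = 0.4398 × 0.0074 = 0.003254 m/d
Seepage velocity v = q / n = 0.003254 / 0.13 = 0.02503 m/d
t = L / v = 268 / 0.02503 = 10710 d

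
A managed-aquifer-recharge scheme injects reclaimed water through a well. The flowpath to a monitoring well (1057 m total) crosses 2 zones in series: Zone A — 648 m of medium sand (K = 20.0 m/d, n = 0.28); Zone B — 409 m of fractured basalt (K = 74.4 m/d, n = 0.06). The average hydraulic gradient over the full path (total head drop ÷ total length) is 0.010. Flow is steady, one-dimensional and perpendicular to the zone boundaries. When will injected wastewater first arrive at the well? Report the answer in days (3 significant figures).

Steady 1-D flow in series ⇒ the Darcy flux q is identical in every zone and the zone head losses add (resistances L/K in series).
Σ(L/K) = 648/20.0 + 409/74.4 = 32.40 + 5.497 = 37.90 d
K_eq = L_total / Σ(L/K) = 1057 / 37.90 = 27.89 m/d
q = K_eq · i = 27.89 × 0.010 = 0.2789 m/d (same in every zone)
Zone A: v = q/n = 0.2789/0.28 = 0.9961 m/d → t_A = 648/0.9961 = 650.5 d
Zone B: v = q/n = 0.2789/0.06 = 4.649 m/d → t_B = 409/4.649 = 87.98 d
Total t = 650.5 + 87.98 = 738.5 d

739 days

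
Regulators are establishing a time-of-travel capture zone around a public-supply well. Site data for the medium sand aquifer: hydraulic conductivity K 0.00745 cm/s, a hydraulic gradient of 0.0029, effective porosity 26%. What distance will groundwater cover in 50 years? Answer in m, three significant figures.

1310 m

K = 0.00745 cm/s × 864 = 6.437 m/d
q = Ki = 6.437 × 0.0029 = 0.01867 m/d
Seepage velocity v = q / n = 0.01867 / 0.26 = 0.07180 m/d
T = 50 yr × 365 = 18250 d
L = v × T = 0.07180 × 18250 = 1310 m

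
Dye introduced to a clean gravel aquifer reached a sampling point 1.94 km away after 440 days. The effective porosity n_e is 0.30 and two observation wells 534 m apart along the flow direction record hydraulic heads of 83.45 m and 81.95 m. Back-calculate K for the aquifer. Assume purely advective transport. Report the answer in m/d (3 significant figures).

471 m/d

Hydraulic gradient i = (83.45 − 81.95) / 534 = 1.50 / 534 = 0.002809
L = 1.94 km = 1940 m
v = L / t = 1940 / 440 = 4.409 m/d
K = v · n / i = 4.409 × 0.30 / 0.002809 = 471 m/d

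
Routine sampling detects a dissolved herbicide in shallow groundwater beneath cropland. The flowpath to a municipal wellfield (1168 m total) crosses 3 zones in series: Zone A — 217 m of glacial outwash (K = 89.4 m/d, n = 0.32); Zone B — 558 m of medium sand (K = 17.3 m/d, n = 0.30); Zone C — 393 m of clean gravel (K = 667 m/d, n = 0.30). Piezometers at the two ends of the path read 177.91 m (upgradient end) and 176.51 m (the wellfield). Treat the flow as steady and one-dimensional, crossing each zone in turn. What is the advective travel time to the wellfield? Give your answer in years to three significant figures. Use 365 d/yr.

24.5 years

Total head drop ΔH = 177.91 − 176.51 = 1.40 m
Continuity: the same q passes through each zone, so ΔH = q·Σ(L_j/K_j) — the zones act as resistances in series.
Σ(L/K) = 217/89.4 + 558/17.3 + 393/667 = 2.427 + 32.25 + 0.5892 = 35.27 d
q = ΔH / Σ(L/K) = 1.40 / 35.27 = 0.03969 m/d (same in every zone)
Zone A: v = q/n = 0.03969/0.32 = 0.1240 m/d → t_A = 217/0.1240 = 1749 d
Zone B: v = q/n = 0.03969/0.30 = 0.1323 m/d → t_B = 558/0.1323 = 4217 d
Zone C: v = q/n = 0.03969/0.30 = 0.1323 m/d → t_C = 393/0.1323 = 2970 d
Total t = 1749 + 4217 + 2970 = 8937 d
   = 8937 / 365 = 24.5 yr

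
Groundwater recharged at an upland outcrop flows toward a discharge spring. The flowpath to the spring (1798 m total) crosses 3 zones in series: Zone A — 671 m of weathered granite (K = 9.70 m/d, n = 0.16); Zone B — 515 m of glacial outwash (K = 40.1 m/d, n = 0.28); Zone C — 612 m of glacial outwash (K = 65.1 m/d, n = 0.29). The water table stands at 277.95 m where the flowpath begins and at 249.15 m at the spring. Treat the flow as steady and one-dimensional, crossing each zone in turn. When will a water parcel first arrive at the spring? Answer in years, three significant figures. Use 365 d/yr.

3.73 years

Total head drop ΔH = 277.95 − 249.15 = 28.80 m
Continuity: the same q passes through each zone, so ΔH = q·Σ(L_j/K_j) — the zones act as resistances in series.
Σ(L/K) = 671/9.70 + 515/40.1 + 612/65.1 = 69.18 + 12.84 + 9.401 = 91.42 d
q = ΔH / Σ(L/K) = 28.80 / 91.42 = 0.3150 m/d (same in every zone)
Zone A: v = q/n = 0.3150/0.16 = 1.969 m/d → t_A = 671/1.969 = 340.8 d
Zone B: v = q/n = 0.3150/0.28 = 1.125 m/d → t_B = 515/1.125 = 457.7 d
Zone C: v = q/n = 0.3150/0.29 = 1.086 m/d → t_C = 612/1.086 = 563.4 d
Total t = 340.8 + 457.7 + 563.4 = 1362 d
   = 1362 / 365 = 3.73 yr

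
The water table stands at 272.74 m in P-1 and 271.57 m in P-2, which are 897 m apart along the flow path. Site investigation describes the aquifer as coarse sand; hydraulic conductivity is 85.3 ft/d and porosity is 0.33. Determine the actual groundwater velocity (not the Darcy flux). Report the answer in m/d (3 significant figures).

Hydraulic gradient i = (272.74 − 271.57) / 897 = 1.17 / 897 = 0.001304
K = 85.3 ft/d × 0.3048 = 26.00 m/d
Specific discharge q = 26.00 × 0.001304 = 0.03391 m/d
Average linear velocity = 0.03391 / 0.33 = 0.1028 m/d

0.103 m/d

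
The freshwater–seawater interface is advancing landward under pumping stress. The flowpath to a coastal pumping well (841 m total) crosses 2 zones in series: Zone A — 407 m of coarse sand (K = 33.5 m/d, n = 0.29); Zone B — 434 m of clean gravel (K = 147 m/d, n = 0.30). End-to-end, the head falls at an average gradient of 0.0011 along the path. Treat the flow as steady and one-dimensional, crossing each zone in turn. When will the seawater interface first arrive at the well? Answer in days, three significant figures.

For zones in series the flux q is common to all zones; the equivalent conductivity is the harmonic (thickness-weighted) mean, K_eq = L_total / Σ(L_j/K_j).
Σ(L/K) = 407/33.5 + 434/147 = 12.15 + 2.952 = 15.10 d
K_eq = L_total / Σ(L/K) = 841 / 15.10 = 55.69 m/d
q = K_eq · i = 55.69 × 0.0011 = 0.06126 m/d (same in every zone)
Zone A: v = q/n = 0.06126/0.29 = 0.2112 m/d → t_A = 407/0.2112 = 1927 d
Zone B: v = q/n = 0.06126/0.30 = 0.2042 m/d → t_B = 434/0.2042 = 2125 d
Total t = 1927 + 2125 = 4052 d

4050 days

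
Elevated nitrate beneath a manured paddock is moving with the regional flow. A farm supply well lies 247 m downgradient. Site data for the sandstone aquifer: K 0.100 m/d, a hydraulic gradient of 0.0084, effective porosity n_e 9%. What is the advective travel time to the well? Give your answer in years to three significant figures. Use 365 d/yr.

Specific discharge q = 0.100 × 0.0084 = 8.400e-4 m/d
v_s = q/n_e = 8.400e-4/0.09 = 0.009333 m/d
t = L / v = 247 / 0.009333 = 26460 d
   = 26460 / 365 = 72.5 yr

72.5 years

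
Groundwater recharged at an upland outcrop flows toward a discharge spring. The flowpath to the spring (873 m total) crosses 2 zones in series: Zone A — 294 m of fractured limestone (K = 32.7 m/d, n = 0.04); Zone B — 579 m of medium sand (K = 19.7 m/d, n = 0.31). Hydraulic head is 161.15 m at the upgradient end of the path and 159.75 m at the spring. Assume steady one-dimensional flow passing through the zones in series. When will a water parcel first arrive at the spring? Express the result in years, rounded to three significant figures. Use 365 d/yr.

Total head drop ΔH = 161.15 − 159.75 = 1.40 m
Steady 1-D flow in series ⇒ the Darcy flux q is identical in every zone and the zone head losses add (resistances L/K in series).
Σ(L/K) = 294/32.7 + 579/19.7 = 8.991 + 29.39 = 38.38 d
q = ΔH / Σ(L/K) = 1.40 / 38.38 = 0.03648 m/d (same in every zone)
Zone A: v = q/n = 0.03648/0.04 = 0.9119 m/d → t_A = 294/0.9119 = 322.4 d
Zone B: v = q/n = 0.03648/0.31 = 0.1177 m/d → t_B = 579/0.1177 = 4921 d
Total t = 322.4 + 4921 = 5243 d
   = 5243 / 365 = 14.4 yr

14.4 years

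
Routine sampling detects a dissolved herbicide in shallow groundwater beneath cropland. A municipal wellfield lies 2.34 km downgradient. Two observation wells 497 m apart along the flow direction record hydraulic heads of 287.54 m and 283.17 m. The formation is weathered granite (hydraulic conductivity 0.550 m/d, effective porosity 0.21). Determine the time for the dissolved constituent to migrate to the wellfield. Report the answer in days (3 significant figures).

102000 days

Hydraulic gradient i = (287.54 − 283.17) / 497 = 4.37 / 497 = 0.008793
Darcy flux q = K·i = 0.550 × 0.008793 = 0.004836 m/d
v = Ki/n = 0.550·0.008793/0.21 = 0.02303 m/d
L = 2.34 km = 2340 m
t = L / v = 2340 / 0.02303 = 101600 d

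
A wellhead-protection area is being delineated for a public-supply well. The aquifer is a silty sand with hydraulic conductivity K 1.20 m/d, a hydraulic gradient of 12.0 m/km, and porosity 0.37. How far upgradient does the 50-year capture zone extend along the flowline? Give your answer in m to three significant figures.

Specific discharge q = 1.20 × 0.012 = 0.01440 m/d
Seepage velocity v = q / n = 0.01440 / 0.37 = 0.03892 m/d
T = 50 yr × 365 = 18250 d
L = v × T = 0.03892 × 18250 = 710.3 m

710 m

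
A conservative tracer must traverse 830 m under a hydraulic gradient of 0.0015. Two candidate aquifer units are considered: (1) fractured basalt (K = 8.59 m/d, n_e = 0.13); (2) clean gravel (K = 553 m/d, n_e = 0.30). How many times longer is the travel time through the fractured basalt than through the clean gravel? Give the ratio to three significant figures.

27.9

Unit 1 (fractured basalt): v = 8.59×0.0015/0.13 = 0.09912 m/d, t = 830/0.09912 = 8374 d
Unit 2 (clean gravel): v = 553×0.0015/0.30 = 2.765 m/d, t = 830/2.765 = 300.2 d
t(fractured basalt) / t(clean gravel) = 8374/300.2 = 27.9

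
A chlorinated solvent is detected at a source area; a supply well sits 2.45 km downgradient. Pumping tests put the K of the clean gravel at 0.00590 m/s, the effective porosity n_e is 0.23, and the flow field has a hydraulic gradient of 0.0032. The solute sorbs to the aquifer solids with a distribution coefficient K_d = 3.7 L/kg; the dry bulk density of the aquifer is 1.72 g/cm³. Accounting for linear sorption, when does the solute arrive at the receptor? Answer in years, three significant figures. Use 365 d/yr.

27.1 years

K = 0.00590 m/s × 86400 s/d = 509.8 m/d
q = Ki = 509.8 × 0.0032 = 1.631 m/d
Average linear velocity = 1.631 / 0.23 = 7.092 m/d
Retardation R = 1 + ρ_b·K_d/n = 1 + 1.72×3.7/0.23 = 28.67
Contaminant velocity v_c = v/R = 7.092/28.67 = 0.2474 m/d
L = 2.45 km = 2450 m
t = L/v_c = 2450/0.2474 = 9904 d
   = 9904/365 = 27.1 yr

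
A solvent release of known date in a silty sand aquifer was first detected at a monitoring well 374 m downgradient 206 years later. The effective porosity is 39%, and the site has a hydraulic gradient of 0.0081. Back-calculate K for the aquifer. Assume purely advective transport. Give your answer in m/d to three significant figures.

t = 206 years = 75190 d
v = L / t = 374 / 75190 = 0.004974 m/d
K = v · n / i = 0.004974 × 0.39 / 0.0081 = 0.239 m/d

0.239 m/d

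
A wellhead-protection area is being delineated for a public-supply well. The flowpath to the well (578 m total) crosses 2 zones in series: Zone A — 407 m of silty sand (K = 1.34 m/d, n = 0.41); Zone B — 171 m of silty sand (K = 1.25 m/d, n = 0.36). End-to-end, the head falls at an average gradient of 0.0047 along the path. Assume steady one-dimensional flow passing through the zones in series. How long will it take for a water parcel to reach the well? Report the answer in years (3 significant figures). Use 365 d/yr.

Steady 1-D flow in series ⇒ the Darcy flux q is identical in every zone and the zone head losses add (resistances L/K in series).
Σ(L/K) = 407/1.34 + 171/1.25 = 303.7 + 136.8 = 440.5 d
K_eq = L_total / Σ(L/K) = 578 / 440.5 = 1.312 m/d
q = K_eq · i = 1.312 × 0.0047 = 0.006167 m/d (same in every zone)
Zone A: v = q/n = 0.006167/0.41 = 0.01504 m/d → t_A = 407/0.01504 = 27060 d
Zone B: v = q/n = 0.006167/0.36 = 0.01713 m/d → t_B = 171/0.01713 = 9983 d
Total t = 27060 + 9983 = 37040 d
   = 37040 / 365 = 101 yr

101 years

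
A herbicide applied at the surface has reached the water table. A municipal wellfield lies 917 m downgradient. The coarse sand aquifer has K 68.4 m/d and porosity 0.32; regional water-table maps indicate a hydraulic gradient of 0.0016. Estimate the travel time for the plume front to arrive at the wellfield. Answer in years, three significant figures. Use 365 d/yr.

Darcy flux q = K·i = 68.4 × 0.0016 = 0.1094 m/d
v_s = q/n_e = 0.1094/0.32 = 0.3420 m/d
t = L / v = 917 / 0.3420 = 2681 d
   = 2681 / 365 = 7.35 yr

7.35 years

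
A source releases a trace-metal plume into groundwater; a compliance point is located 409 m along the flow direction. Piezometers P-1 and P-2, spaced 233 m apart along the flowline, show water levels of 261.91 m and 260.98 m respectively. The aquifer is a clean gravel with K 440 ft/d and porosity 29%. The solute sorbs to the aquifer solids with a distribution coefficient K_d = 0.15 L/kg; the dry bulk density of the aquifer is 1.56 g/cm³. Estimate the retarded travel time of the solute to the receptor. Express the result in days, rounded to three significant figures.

Hydraulic gradient i = (261.91 − 260.98) / 233 = 0.93 / 233 = 0.003991
K = 440 ft/d × 0.3048 = 134.1 m/d
Specific discharge q = 134.1 × 0.003991 = 0.5353 m/d
v = Ki/n = 134.1·0.003991/0.29 = 1.846 m/d
Retardation R = 1 + ρ_b·K_d/n = 1 + 1.56×0.15/0.29 = 1.807
Contaminant velocity v_c = v/R = 1.846/1.807 = 1.022 m/d
t = L/v_c = 409/1.022 = 400.4 d

400 days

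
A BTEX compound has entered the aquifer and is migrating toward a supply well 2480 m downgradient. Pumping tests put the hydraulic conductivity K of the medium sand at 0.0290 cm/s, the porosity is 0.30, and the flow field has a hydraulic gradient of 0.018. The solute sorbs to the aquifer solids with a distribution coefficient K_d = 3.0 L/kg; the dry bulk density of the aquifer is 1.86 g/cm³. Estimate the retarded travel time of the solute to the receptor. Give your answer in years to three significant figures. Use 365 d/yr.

K = 0.0290 cm/s × 864 = 25.06 m/d
q = Ki = 25.06 × 0.018 = 0.4510 m/d
Average linear velocity = 0.4510 / 0.30 = 1.503 m/d
Retardation R = 1 + ρ_b·K_d/n = 1 + 1.86×3.0/0.30 = 19.60
Contaminant velocity v_c = v/R = 1.503/19.60 = 0.07670 m/d
t = L/v_c = 2480/0.07670 = 32330 d
   = 32330/365 = 88.6 yr

88.6 years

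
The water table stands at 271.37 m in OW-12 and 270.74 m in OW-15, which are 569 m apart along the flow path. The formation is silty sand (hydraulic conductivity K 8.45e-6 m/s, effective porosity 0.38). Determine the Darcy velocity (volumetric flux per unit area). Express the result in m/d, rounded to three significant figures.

Hydraulic gradient i = (271.37 − 270.74) / 569 = 0.63 / 569 = 0.001107
K = 8.45e-6 m/s × 86400 s/d = 0.7301 m/d
q = Ki = 0.7301 × 0.001107 = 8.083e-4 m/d

8.08e-4 m/d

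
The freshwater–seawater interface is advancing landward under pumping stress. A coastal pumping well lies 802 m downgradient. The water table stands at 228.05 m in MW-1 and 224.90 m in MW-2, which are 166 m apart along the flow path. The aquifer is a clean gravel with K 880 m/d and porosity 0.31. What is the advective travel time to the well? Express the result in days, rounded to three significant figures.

14.9 days

Hydraulic gradient i = (228.05 − 224.90) / 166 = 3.15 / 166 = 0.01898
Specific discharge q = 880 × 0.01898 = 16.70 m/d
v = Ki/n = 880·0.01898/0.31 = 53.87 m/d
t = L / v = 802 / 53.87 = 14.89 d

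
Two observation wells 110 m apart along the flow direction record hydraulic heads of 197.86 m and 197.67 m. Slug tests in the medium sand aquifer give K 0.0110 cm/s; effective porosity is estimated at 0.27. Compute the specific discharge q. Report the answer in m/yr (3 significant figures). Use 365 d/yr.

Hydraulic gradient i = (197.86 − 197.67) / 110 = 0.19 / 110 = 0.001727
K = 0.0110 cm/s × 864 = 9.504 m/d
Darcy flux q = K·i = 9.504 × 0.001727 = 0.01642 m/d
   = 0.01642 × 365 = 5.99 m/yr

5.99 m/yr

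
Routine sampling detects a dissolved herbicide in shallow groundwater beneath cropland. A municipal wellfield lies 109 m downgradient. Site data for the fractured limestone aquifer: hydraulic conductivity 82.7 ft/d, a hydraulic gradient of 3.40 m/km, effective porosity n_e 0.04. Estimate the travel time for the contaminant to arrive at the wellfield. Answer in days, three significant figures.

50.9 days

K = 82.7 ft/d × 0.3048 = 25.21 m/d
Specific discharge q = 25.21 × 0.0034 = 0.08570 m/d
Average linear velocity = 0.08570 / 0.04 = 2.143 m/d
t = L / v = 109 / 2.143 = 50.87 d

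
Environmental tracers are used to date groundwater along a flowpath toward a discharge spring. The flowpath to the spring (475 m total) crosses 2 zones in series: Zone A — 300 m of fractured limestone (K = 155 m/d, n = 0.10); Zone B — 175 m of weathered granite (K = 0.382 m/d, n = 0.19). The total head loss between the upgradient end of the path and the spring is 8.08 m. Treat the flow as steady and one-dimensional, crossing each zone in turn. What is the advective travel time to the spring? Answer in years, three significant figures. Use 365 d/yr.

Continuity: the same q passes through each zone, so ΔH = q·Σ(L_j/K_j) — the zones act as resistances in series.
Σ(L/K) = 300/155 + 175/0.382 = 1.935 + 458.1 = 460.1 d
q = ΔH / Σ(L/K) = 8.08 / 460.1 = 0.01756 m/d (same in every zone)
Zone A: v = q/n = 0.01756/0.10 = 0.1756 m/d → t_A = 300/0.1756 = 1708 d
Zone B: v = q/n = 0.01756/0.19 = 0.09244 m/d → t_B = 175/0.09244 = 1893 d
Total t = 1708 + 1893 = 3601 d
   = 3601 / 365 = 9.87 yr

9.87 years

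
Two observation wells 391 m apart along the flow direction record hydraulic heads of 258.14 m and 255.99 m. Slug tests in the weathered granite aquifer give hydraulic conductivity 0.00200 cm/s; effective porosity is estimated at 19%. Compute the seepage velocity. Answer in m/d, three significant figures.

Hydraulic gradient i = (258.14 − 255.99) / 391 = 2.15 / 391 = 0.005499
K = 0.00200 cm/s × 864 = 1.728 m/d
Specific discharge q = 1.728 × 0.005499 = 0.009502 m/d
Average linear velocity = 0.009502 / 0.19 = 0.05001 m/d

0.0500 m/d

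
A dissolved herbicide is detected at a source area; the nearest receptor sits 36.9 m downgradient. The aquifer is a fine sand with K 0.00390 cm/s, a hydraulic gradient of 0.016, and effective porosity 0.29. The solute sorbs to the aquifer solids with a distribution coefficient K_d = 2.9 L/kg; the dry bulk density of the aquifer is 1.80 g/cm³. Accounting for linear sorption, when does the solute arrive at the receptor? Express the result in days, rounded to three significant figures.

3770 days

K = 0.00390 cm/s × 864 = 3.370 m/d
Darcy flux q = K·i = 3.370 × 0.016 = 0.05391 m/d
v_s = q/n_e = 0.05391/0.29 = 0.1859 m/d
Retardation R = 1 + ρ_b·K_d/n = 1 + 1.80×2.9/0.29 = 19.00
Contaminant velocity v_c = v/R = 0.1859/19.00 = 0.009785 m/d
t = L/v_c = 36.9/0.009785 = 3771 d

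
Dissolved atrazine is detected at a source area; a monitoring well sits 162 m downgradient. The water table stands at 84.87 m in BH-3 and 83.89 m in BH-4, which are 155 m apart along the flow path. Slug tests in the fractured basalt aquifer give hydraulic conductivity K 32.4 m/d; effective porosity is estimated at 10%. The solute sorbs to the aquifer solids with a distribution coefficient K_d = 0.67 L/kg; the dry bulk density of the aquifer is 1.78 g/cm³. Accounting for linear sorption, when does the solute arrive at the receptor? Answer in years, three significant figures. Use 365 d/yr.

2.80 years

Hydraulic gradient i = (84.87 − 83.89) / 155 = 0.98 / 155 = 0.006323
q = Ki = 32.4 × 0.006323 = 0.2049 m/d
Seepage velocity v = q / n = 0.2049 / 0.10 = 2.049 m/d
Retardation R = 1 + ρ_b·K_d/n = 1 + 1.78×0.67/0.10 = 12.93
Contaminant velocity v_c = v/R = 2.049/12.93 = 0.1585 m/d
t = L/v_c = 162/0.1585 = 1022 d
   = 1022/365 = 2.80 yr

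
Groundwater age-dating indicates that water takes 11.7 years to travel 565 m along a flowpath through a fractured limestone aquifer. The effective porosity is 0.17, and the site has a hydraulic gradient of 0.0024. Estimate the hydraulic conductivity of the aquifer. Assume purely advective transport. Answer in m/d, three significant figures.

t = 11.7 years = 4271 d
v = L / t = 565 / 4271 = 0.1323 m/d
K = v · n / i = 0.1323 × 0.17 / 0.0024 = 9.37 m/d

9.37 m/d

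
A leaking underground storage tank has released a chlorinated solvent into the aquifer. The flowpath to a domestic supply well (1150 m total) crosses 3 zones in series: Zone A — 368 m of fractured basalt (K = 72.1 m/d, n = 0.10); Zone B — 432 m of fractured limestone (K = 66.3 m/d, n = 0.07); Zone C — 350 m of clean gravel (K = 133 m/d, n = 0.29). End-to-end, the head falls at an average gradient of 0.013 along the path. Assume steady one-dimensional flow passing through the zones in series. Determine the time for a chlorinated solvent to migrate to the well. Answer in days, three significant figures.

Steady 1-D flow in series ⇒ the Darcy flux q is identical in every zone and the zone head losses add (resistances L/K in series).
Σ(L/K) = 368/72.1 + 432/66.3 + 350/133 = 5.104 + 6.516 + 2.632 = 14.25 d
K_eq = L_total / Σ(L/K) = 1150 / 14.25 = 80.69 m/d
q = K_eq · i = 80.69 × 0.013 = 1.049 m/d (same in every zone)
Zone A: v = q/n = 1.049/0.10 = 10.49 m/d → t_A = 368/10.49 = 35.08 d
Zone B: v = q/n = 1.049/0.07 = 14.99 m/d → t_B = 432/14.99 = 28.83 d
Zone C: v = q/n = 1.049/0.29 = 3.617 m/d → t_C = 350/3.617 = 96.76 d
Total t = 35.08 + 28.83 + 96.76 = 160.7 d

161 days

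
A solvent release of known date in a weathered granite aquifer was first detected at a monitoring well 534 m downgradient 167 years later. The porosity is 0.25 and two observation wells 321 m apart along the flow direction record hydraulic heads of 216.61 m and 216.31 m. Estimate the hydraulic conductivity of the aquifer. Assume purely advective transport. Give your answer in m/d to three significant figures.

Hydraulic gradient i = (216.61 − 216.31) / 321 = 0.30 / 321 = 9.346e-4
t = 167 years = 60960 d
v = L / t = 534 / 60960 = 0.008761 m/d
K = v · n / i = 0.008761 × 0.25 / 9.346e-4 = 2.34 m/d

2.34 m/d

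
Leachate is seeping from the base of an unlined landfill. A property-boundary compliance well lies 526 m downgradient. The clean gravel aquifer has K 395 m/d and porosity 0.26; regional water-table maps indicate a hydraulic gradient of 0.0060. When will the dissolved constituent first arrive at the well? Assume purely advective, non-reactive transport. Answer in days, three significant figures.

Specific discharge q = 395 × 0.0060 = 2.370 m/d
Seepage velocity v = q / n = 2.370 / 0.26 = 9.115 m/d
t = L / v = 526 / 9.115 = 57.70 d

57.7 days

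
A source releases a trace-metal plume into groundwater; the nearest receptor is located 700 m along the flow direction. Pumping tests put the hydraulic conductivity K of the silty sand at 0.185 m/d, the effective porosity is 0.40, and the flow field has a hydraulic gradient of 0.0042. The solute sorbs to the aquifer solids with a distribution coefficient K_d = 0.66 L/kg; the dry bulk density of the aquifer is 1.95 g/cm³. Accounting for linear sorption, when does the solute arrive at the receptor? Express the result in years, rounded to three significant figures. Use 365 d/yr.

4160 years

q = Ki = 0.185 × 0.0042 = 7.770e-4 m/d
Average linear velocity = 7.770e-4 / 0.40 = 0.001942 m/d
Retardation R = 1 + ρ_b·K_d/n = 1 + 1.95×0.66/0.40 = 4.217
Contaminant velocity v_c = v/R = 0.001942/4.217 = 4.606e-4 m/d
t = L/v_c = 700/4.606e-4 = 1.520e6 d
   = 1.520e6/365 = 4160 yr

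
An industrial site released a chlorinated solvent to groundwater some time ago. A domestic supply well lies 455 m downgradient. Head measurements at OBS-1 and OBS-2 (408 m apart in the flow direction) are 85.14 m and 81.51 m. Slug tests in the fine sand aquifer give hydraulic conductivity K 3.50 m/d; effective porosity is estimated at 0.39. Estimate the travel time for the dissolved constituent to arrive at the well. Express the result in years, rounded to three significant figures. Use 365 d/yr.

Hydraulic gradient i = (85.14 − 81.51) / 408 = 3.63 / 408 = 0.008897
Darcy flux q = K·i = 3.50 × 0.008897 = 0.03114 m/d
Average linear velocity = 0.03114 / 0.39 = 0.07985 m/d
t = L / v = 455 / 0.07985 = 5699 d
   = 5699 / 365 = 15.6 yr

15.6 years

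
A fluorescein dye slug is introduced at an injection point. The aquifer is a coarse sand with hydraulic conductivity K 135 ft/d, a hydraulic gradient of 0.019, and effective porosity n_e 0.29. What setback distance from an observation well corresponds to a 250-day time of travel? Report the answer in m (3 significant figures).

674 m

K = 135 ft/d × 0.3048 = 41.15 m/d
q = Ki = 41.15 × 0.019 = 0.7818 m/d
v = Ki/n = 41.15·0.019/0.29 = 2.696 m/d
L = v × T = 2.696 × 250 = 674.0 m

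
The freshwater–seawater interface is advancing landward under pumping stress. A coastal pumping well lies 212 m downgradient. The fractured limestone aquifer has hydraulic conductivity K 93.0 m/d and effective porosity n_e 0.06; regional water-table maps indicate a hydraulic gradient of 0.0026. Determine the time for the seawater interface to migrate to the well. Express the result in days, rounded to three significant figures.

Specific discharge q = 93.0 × 0.0026 = 0.2418 m/d
v_s = q/n_e = 0.2418/0.06 = 4.030 m/d
t = L / v = 212 / 4.030 = 52.61 d

52.6 days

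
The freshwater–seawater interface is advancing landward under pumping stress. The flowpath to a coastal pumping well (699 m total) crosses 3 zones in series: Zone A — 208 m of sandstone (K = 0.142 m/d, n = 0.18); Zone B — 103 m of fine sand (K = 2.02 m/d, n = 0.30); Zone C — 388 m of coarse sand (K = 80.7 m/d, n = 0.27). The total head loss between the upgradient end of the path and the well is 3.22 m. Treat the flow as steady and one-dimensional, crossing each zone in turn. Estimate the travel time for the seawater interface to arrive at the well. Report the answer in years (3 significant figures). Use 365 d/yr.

Steady 1-D flow in series ⇒ the Darcy flux q is identical in every zone and the zone head losses add (resistances L/K in series).
Σ(L/K) = 208/0.142 + 103/2.02 + 388/80.7 = 1465 + 50.99 + 4.808 = 1521 d
q = ΔH / Σ(L/K) = 3.22 / 1521 = 0.002118 m/d (same in every zone)
Zone A: v = q/n = 0.002118/0.18 = 0.01176 m/d → t_A = 208/0.01176 = 17680 d
Zone B: v = q/n = 0.002118/0.30 = 0.007059 m/d → t_B = 103/0.007059 = 14590 d
Zone C: v = q/n = 0.002118/0.27 = 0.007843 m/d → t_C = 388/0.007843 = 49470 d
Total t = 17680 + 14590 + 49470 = 81740 d
   = 81740 / 365 = 224 yr

224 years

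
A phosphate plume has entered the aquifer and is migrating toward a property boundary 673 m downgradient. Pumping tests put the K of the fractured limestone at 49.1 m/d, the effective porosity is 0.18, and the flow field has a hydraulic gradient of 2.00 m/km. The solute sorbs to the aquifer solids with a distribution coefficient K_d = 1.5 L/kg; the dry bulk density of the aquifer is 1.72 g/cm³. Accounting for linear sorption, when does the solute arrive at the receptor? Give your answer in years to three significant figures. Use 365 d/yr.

Specific discharge q = 49.1 × 0.0020 = 0.09820 m/d
Average linear velocity = 0.09820 / 0.18 = 0.5456 m/d
Retardation R = 1 + ρ_b·K_d/n = 1 + 1.72×1.5/0.18 = 15.33
Contaminant velocity v_c = v/R = 0.5456/15.33 = 0.03558 m/d
t = L/v_c = 673/0.03558 = 18920 d
   = 18920/365 = 51.8 yr

51.8 years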